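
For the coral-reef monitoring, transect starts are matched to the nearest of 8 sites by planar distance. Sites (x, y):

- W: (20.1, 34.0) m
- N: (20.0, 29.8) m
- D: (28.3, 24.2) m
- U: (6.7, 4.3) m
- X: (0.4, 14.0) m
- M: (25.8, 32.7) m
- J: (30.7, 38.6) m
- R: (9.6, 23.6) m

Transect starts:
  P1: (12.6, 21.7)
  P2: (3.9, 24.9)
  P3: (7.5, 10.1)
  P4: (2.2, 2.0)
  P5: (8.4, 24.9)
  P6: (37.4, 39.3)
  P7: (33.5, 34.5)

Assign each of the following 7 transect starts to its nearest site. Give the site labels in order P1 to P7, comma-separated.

R, R, U, U, R, J, J

P1 → R (d²=12.61)
P2 → R (d²=34.18)
P3 → U (d²=34.28)
P4 → U (d²=25.54)
P5 → R (d²=3.13)
P6 → J (d²=45.38)
P7 → J (d²=24.65)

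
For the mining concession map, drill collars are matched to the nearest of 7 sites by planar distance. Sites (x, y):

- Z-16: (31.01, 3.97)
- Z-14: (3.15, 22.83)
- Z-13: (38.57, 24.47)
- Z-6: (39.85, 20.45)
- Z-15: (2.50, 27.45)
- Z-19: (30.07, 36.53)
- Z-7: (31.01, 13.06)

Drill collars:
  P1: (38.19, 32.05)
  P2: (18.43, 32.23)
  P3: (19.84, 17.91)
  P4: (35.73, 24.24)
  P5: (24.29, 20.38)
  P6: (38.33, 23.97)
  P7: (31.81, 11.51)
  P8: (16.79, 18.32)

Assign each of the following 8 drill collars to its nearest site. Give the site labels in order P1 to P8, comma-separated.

P1 → Z-13 (d²=57.60)
P2 → Z-19 (d²=153.98)
P3 → Z-7 (d²=148.29)
P4 → Z-13 (d²=8.12)
P5 → Z-7 (d²=98.74)
P6 → Z-13 (d²=0.31)
P7 → Z-7 (d²=3.04)
P8 → Z-14 (d²=206.39)

Z-13, Z-19, Z-7, Z-13, Z-7, Z-13, Z-7, Z-14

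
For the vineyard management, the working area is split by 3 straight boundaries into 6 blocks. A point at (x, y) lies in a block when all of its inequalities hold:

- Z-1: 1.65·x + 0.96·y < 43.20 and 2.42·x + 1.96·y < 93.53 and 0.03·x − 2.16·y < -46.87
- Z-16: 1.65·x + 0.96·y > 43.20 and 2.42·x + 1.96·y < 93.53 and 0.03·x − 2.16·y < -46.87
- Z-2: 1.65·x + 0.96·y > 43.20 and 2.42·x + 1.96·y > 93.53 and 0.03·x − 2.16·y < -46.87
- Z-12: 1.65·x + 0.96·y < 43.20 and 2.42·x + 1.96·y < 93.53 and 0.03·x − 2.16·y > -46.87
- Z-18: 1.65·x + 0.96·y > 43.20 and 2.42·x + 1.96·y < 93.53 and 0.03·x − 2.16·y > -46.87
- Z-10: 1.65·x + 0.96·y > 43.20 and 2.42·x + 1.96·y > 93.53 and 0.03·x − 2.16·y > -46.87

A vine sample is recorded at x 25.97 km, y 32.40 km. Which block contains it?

1.65·25.97 + 0.96·32.40 = 73.954, which is > 43.20
2.42·25.97 + 1.96·32.40 = 126.351, which is > 93.53
0.03·25.97 − 2.16·32.40 = -69.205, which is < -46.87
This sign pattern matches Z-2.

Z-2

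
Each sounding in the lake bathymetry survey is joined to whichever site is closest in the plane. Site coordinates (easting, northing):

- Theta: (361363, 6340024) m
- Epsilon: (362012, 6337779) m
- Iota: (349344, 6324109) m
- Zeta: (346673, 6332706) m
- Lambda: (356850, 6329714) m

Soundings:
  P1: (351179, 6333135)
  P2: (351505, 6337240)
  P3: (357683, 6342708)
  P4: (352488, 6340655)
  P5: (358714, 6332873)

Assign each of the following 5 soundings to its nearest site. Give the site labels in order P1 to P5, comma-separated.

Zeta, Zeta, Theta, Theta, Lambda

P1 → Zeta (d²=20488077.00)
P2 → Zeta (d²=43905380.00)
P3 → Theta (d²=20746256.00)
P4 → Theta (d²=79163786.00)
P5 → Lambda (d²=13453777.00)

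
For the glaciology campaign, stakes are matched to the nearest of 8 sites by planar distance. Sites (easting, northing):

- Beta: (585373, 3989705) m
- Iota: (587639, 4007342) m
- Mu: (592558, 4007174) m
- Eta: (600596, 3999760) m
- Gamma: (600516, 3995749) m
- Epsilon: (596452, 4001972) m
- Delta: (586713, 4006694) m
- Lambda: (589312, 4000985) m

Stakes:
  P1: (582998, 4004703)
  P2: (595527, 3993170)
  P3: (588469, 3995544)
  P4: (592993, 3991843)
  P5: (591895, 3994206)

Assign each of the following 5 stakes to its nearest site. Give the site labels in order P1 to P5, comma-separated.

P1 → Delta (d²=17765306.00)
P2 → Gamma (d²=31541362.00)
P3 → Lambda (d²=30315130.00)
P4 → Beta (d²=62635444.00)
P5 → Lambda (d²=52626730.00)

Delta, Gamma, Lambda, Beta, Lambda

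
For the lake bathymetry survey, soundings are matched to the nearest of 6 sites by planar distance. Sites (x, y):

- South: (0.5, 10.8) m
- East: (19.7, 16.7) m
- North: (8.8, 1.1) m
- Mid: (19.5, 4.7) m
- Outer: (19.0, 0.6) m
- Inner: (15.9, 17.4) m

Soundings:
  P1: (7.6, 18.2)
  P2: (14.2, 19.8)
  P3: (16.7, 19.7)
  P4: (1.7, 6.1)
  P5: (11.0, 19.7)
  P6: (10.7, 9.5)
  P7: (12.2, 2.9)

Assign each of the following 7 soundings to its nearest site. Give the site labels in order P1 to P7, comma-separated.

P1 → Inner (d²=69.53)
P2 → Inner (d²=8.65)
P3 → Inner (d²=5.93)
P4 → South (d²=23.53)
P5 → Inner (d²=29.30)
P6 → North (d²=74.17)
P7 → North (d²=14.80)

Inner, Inner, Inner, South, Inner, North, North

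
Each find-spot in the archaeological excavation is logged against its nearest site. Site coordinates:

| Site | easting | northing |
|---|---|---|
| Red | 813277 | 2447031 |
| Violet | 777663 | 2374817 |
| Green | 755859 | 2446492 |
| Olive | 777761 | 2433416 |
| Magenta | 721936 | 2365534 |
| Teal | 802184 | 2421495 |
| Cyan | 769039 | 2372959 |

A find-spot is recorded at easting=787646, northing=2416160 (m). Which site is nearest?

Squared distances to each site:
Red: 1609966802.000; Violet: 1808903938.000; Green: 1930443593.000; Olive: 395482761.000; Magenta: 6880795976.000; Teal: 239815669.000; Cyan: 2212546850.000.
Minimum at Teal.

Teal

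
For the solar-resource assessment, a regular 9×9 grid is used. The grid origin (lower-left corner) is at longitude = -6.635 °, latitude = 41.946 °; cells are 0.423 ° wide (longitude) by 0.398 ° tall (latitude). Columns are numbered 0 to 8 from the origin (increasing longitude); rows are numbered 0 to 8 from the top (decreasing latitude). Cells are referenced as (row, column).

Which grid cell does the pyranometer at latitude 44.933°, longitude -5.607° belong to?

(1, 2)

Column index: ⌊(-5.607 − -6.635) / 0.423⌋ = ⌊2.430⌋ = 2
Row offset from origin: ⌊(44.933 − 41.946) / 0.398⌋ = ⌊7.505⌋ = 7 → row 1 (counted from top)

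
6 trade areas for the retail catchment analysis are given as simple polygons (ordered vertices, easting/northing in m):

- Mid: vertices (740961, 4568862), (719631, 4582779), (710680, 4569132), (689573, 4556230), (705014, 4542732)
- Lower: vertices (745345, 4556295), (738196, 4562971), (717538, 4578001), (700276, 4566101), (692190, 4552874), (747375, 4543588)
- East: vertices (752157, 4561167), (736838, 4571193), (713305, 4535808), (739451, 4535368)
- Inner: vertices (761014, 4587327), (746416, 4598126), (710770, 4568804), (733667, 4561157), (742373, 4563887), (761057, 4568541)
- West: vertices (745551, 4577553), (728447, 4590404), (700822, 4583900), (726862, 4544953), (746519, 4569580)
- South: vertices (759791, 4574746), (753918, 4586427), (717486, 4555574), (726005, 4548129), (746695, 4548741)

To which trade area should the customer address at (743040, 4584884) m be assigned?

Inner

Cast a ray rightward from (743040, 4584884). For each polygon, the edges (by vertex number in listed order) whose endpoints lie on opposite sides of northing = 4584884, where each meets that height, and whether that is right or left of the point:
Mid: no edge straddles that height → 0 crossings.
Lower: no edge straddles that height → 0 crossings.
East: no edge straddles that height → 0 crossings.
Inner: 2–3 at easting≈730318.0 (left), 6–1 at easting≈761019.6 (right) → 1 crossing.
West: 1–2 at easting≈735793.8 (left), 2–3 at easting≈705001.4 (left) → 0 crossings.
South: 1–2 at easting≈754693.8 (right), 2–3 at easting≈752096.0 (right) → 2 crossings.
Only Inner has an odd count, so the point is inside Inner.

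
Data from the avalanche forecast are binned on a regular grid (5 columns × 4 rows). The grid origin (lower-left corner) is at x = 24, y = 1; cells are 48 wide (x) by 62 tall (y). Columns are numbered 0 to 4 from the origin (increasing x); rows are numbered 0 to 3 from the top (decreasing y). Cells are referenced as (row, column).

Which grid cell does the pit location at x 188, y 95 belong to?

Column index: ⌊(188 − 24) / 48⌋ = ⌊3.417⌋ = 3
Row offset from origin: ⌊(95 − 1) / 62⌋ = ⌊1.516⌋ = 1 → row 2 (counted from top)

(2, 3)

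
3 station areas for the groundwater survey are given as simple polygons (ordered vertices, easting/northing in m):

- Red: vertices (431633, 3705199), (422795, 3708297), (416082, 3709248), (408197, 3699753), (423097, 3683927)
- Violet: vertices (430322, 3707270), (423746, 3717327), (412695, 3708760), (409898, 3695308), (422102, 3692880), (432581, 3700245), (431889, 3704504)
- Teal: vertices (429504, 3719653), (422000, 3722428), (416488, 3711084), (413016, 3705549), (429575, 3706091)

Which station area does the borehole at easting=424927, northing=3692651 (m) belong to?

Cast a ray rightward from (424927, 3692651). For each polygon, the edges (by vertex number in listed order) whose endpoints lie on opposite sides of northing = 3692651, where each meets that height, and whether that is right or left of the point:
Red: 4–5 at easting≈414883.5 (left), 5–1 at easting≈426597.8 (right) → 1 crossing.
Violet: no edge straddles that height → 0 crossings.
Teal: no edge straddles that height → 0 crossings.
Only Red has an odd count, so the point is inside Red.

Red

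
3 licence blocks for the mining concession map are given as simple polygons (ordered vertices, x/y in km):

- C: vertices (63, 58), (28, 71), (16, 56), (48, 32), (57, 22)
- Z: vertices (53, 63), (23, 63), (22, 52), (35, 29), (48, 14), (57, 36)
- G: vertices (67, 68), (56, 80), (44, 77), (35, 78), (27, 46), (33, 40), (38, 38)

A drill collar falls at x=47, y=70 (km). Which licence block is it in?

G

Cast a ray rightward from (47, 70). For each polygon, the edges (by vertex number in listed order) whose endpoints lie on opposite sides of y = 70, where each meets that height, and whether that is right or left of the point:
C: 1–2 at x≈30.7 (left), 2–3 at x≈27.2 (left) → 0 crossings.
Z: no edge straddles that height → 0 crossings.
G: 1–2 at x≈65.2 (right), 4–5 at x≈33.0 (left) → 1 crossing.
Only G has an odd count, so the point is inside G.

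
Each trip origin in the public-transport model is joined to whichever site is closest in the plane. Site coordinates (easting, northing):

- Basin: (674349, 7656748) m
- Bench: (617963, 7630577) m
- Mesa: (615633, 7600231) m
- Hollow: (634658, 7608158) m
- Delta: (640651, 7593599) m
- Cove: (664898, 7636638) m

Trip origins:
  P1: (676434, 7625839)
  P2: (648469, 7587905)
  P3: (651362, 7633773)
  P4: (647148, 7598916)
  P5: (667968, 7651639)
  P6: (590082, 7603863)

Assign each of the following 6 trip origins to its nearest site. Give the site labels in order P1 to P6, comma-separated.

Cove, Delta, Cove, Delta, Basin, Mesa

P1 → Cove (d²=249697697.00)
P2 → Delta (d²=93542760.00)
P3 → Cove (d²=191431521.00)
P4 → Delta (d²=70481498.00)
P5 → Basin (d²=66819042.00)
P6 → Mesa (d²=666045025.00)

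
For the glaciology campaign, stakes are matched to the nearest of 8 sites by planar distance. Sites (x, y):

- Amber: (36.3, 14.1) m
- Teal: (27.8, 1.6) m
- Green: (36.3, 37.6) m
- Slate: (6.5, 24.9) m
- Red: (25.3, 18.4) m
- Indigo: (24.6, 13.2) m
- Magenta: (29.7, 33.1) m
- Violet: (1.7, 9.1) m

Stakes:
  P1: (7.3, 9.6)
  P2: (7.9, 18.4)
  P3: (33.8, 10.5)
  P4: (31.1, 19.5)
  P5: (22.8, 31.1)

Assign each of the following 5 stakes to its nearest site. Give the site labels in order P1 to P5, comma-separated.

Violet, Slate, Amber, Red, Magenta

P1 → Violet (d²=31.61)
P2 → Slate (d²=44.21)
P3 → Amber (d²=19.21)
P4 → Red (d²=34.85)
P5 → Magenta (d²=51.61)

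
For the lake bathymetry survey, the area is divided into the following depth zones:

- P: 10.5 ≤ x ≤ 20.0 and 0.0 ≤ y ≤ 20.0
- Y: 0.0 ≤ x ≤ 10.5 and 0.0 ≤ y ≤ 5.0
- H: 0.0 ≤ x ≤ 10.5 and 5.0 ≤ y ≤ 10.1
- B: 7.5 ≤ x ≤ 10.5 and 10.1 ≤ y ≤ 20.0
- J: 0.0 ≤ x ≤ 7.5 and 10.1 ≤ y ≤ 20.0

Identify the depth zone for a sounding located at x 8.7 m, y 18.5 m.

The point has x = 8.7 and y = 18.5.
Only B satisfies 7.5 ≤ x ≤ 10.5 and 10.1 ≤ y ≤ 20.0.

B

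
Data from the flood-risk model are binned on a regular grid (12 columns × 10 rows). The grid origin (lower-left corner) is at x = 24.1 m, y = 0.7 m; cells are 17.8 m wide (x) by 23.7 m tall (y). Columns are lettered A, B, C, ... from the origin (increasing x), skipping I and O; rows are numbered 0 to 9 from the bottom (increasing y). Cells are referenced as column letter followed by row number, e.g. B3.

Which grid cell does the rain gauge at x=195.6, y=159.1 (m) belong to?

K6

Column index: ⌊(195.6 − 24.1) / 17.8⌋ = ⌊9.635⌋ = 9 → column K
Row offset from origin: ⌊(159.1 − 0.7) / 23.7⌋ = ⌊6.684⌋ = 6 → row 6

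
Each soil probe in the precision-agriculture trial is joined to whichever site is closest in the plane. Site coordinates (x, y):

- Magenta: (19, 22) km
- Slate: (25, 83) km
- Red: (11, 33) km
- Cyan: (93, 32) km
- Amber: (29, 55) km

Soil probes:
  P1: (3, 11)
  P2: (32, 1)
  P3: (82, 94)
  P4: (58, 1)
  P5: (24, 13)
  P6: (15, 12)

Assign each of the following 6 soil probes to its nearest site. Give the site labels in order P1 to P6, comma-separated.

Magenta, Magenta, Slate, Magenta, Magenta, Magenta

P1 → Magenta (d²=377.00)
P2 → Magenta (d²=610.00)
P3 → Slate (d²=3370.00)
P4 → Magenta (d²=1962.00)
P5 → Magenta (d²=106.00)
P6 → Magenta (d²=116.00)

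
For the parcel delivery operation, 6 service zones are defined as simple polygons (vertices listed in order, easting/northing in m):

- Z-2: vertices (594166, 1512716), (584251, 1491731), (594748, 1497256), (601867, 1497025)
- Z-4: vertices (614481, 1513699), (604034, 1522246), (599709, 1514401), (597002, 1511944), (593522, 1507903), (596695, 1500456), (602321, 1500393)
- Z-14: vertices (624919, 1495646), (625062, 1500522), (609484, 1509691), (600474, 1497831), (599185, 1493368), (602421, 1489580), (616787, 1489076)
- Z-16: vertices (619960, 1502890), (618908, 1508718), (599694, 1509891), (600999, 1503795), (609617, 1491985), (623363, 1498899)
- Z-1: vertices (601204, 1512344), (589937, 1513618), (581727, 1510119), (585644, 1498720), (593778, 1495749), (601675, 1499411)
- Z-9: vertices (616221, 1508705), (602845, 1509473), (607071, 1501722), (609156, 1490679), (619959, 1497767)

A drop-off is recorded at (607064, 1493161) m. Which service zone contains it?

Cast a ray rightward from (607064, 1493161). For each polygon, the edges (by vertex number in listed order) whose endpoints lie on opposite sides of northing = 1493161, where each meets that height, and whether that is right or left of the point:
Z-2: 1–2 at easting≈584926.6 (left), 2–3 at easting≈586967.9 (left) → 0 crossings.
Z-4: no edge straddles that height → 0 crossings.
Z-14: 5–6 at easting≈599361.8 (left), 7–1 at easting≈621843.2 (right) → 1 crossing.
Z-16: 4–5 at easting≈608758.8 (right), 5–6 at easting≈611955.1 (right) → 2 crossings.
Z-1: no edge straddles that height → 0 crossings.
Z-9: 3–4 at easting≈608687.4 (right), 4–5 at easting≈612938.9 (right) → 2 crossings.
Only Z-14 has an odd count, so the point is inside Z-14.

Z-14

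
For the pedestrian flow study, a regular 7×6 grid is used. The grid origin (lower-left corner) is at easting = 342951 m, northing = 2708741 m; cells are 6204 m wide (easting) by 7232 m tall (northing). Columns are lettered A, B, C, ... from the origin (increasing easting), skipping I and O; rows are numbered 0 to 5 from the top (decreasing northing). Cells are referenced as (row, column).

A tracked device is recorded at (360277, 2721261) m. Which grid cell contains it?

(4, C)

Column index: ⌊(360277 − 342951) / 6204⌋ = ⌊2.793⌋ = 2 → column C
Row offset from origin: ⌊(2721261 − 2708741) / 7232⌋ = ⌊1.731⌋ = 1 → row 4 (counted from top)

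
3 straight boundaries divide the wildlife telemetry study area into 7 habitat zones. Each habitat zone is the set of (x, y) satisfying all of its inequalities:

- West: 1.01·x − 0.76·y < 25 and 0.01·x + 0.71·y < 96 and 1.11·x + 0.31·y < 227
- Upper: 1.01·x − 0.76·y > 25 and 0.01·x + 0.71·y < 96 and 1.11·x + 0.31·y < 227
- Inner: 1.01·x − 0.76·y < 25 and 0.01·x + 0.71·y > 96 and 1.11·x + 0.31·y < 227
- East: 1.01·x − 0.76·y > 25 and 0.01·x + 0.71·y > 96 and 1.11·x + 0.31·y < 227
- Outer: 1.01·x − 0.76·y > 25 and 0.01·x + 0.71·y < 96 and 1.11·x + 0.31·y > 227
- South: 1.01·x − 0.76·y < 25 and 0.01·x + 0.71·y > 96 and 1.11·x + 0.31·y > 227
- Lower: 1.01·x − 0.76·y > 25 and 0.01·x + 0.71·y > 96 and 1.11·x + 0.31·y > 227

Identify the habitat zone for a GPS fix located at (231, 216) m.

Lower

1.01·231 − 0.76·216 = 69.150, which is > 25
0.01·231 + 0.71·216 = 155.670, which is > 96
1.11·231 + 0.31·216 = 323.370, which is > 227
This sign pattern matches Lower.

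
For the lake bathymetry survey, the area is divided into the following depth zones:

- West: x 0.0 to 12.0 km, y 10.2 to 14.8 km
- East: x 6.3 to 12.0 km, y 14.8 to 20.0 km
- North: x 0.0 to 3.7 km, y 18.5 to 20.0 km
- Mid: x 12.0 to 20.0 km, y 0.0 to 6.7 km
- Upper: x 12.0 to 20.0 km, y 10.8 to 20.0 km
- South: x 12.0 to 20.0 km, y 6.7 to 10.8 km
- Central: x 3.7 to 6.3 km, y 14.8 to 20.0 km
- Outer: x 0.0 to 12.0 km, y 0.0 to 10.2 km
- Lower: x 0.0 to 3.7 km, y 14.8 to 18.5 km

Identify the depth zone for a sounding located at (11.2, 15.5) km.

East

The point has x = 11.2 and y = 15.5.
Only East satisfies 6.3 ≤ x ≤ 12.0 and 14.8 ≤ y ≤ 20.0.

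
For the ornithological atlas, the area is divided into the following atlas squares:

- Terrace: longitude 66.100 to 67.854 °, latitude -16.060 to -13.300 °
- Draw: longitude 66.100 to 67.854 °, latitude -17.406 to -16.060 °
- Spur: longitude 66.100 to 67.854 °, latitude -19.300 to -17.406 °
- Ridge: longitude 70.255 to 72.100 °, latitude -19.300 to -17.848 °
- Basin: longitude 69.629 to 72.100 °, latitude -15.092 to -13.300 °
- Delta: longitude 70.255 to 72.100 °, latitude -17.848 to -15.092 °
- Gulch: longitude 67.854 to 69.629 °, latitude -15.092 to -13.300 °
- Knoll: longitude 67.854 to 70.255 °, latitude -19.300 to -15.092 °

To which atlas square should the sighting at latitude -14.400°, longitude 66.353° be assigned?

The point has longitude = 66.353 and latitude = -14.400.
Only Terrace satisfies 66.100 ≤ longitude ≤ 67.854 and -16.060 ≤ latitude ≤ -13.300.

Terrace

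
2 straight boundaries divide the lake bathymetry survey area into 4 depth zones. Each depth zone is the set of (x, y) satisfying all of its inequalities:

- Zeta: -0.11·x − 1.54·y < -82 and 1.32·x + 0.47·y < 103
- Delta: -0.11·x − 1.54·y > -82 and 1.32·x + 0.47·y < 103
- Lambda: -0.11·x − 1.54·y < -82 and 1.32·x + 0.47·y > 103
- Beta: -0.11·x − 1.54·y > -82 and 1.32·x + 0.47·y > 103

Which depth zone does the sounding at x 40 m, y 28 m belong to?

Delta

-0.11·40 − 1.54·28 = -47.520, which is > -82
1.32·40 + 0.47·28 = 65.960, which is < 103
This sign pattern matches Delta.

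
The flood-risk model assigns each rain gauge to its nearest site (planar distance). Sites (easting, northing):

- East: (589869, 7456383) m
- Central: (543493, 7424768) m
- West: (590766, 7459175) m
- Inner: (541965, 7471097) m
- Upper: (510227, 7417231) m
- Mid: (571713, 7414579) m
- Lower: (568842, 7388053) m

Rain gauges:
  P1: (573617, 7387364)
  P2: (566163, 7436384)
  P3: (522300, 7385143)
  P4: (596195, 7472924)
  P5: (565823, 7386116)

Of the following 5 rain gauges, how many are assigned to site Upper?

P1 → Lower
P2 → Mid
P3 → Upper
P4 → West
P5 → Lower
1 of the 5 goes to Upper.

1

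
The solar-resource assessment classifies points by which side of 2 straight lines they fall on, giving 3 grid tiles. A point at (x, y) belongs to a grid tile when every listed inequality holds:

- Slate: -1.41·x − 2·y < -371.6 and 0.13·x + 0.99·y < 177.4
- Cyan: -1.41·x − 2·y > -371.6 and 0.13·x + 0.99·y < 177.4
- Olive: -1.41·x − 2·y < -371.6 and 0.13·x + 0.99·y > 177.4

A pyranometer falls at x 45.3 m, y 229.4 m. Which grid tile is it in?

Olive

-1.41·45.3 − 2·229.4 = -522.673, which is < -371.6
0.13·45.3 + 0.99·229.4 = 232.995, which is > 177.4
This sign pattern matches Olive.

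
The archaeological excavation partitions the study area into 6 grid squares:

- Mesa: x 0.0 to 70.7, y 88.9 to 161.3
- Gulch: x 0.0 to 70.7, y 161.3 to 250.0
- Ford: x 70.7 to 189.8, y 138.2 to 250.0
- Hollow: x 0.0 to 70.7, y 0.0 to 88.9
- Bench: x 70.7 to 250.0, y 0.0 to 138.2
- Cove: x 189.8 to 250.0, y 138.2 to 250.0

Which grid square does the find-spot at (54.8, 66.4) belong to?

The point has x = 54.8 and y = 66.4.
Only Hollow satisfies 0.0 ≤ x ≤ 70.7 and 0.0 ≤ y ≤ 88.9.

Hollow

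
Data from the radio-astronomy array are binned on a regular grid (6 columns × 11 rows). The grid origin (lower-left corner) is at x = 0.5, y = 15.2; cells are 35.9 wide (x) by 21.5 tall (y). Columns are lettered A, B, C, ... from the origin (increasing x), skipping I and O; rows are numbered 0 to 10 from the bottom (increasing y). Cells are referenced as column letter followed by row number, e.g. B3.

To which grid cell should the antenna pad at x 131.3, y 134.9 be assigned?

Column index: ⌊(131.3 − 0.5) / 35.9⌋ = ⌊3.643⌋ = 3 → column D
Row offset from origin: ⌊(134.9 − 15.2) / 21.5⌋ = ⌊5.567⌋ = 5 → row 5

D5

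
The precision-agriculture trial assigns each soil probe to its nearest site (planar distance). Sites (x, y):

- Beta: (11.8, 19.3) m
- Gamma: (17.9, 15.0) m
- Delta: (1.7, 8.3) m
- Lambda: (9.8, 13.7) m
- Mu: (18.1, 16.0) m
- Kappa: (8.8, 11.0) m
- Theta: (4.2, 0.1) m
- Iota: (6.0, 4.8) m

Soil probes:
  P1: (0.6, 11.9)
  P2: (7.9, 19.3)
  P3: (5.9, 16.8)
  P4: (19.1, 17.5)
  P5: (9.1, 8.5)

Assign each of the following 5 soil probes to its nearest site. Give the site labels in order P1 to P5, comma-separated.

P1 → Delta (d²=14.17)
P2 → Beta (d²=15.21)
P3 → Lambda (d²=24.82)
P4 → Mu (d²=3.25)
P5 → Kappa (d²=6.34)

Delta, Beta, Lambda, Mu, Kappa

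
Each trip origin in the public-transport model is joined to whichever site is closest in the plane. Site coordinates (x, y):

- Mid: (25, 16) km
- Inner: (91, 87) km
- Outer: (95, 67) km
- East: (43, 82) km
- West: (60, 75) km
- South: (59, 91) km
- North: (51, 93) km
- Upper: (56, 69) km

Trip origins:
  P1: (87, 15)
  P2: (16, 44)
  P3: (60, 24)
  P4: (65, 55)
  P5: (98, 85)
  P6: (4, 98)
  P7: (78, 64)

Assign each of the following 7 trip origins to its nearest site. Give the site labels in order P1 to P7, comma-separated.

Outer, Mid, Mid, Upper, Inner, East, Outer

P1 → Outer (d²=2768.00)
P2 → Mid (d²=865.00)
P3 → Mid (d²=1289.00)
P4 → Upper (d²=277.00)
P5 → Inner (d²=53.00)
P6 → East (d²=1777.00)
P7 → Outer (d²=298.00)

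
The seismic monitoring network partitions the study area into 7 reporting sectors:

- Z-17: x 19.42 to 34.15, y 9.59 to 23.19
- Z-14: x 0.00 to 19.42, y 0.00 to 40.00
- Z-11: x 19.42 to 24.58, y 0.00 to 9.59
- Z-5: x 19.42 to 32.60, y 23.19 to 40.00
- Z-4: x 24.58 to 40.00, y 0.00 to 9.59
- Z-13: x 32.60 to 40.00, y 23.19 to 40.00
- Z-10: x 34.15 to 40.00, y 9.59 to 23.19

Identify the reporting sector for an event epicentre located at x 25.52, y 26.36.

Z-5

The point has x = 25.52 and y = 26.36.
Only Z-5 satisfies 19.42 ≤ x ≤ 32.60 and 23.19 ≤ y ≤ 40.00.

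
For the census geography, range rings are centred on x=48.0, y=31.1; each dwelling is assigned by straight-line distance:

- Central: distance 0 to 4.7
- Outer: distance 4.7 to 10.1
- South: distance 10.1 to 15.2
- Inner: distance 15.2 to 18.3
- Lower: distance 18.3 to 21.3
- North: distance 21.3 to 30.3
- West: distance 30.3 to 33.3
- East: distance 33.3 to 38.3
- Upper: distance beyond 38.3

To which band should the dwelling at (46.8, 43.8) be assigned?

Distance = √((46.8−48.0)² + (43.8−31.1)²) = √(1.440 + 161.290) = 12.757.
10.1 ≤ 12.757 < 15.2 → South.

South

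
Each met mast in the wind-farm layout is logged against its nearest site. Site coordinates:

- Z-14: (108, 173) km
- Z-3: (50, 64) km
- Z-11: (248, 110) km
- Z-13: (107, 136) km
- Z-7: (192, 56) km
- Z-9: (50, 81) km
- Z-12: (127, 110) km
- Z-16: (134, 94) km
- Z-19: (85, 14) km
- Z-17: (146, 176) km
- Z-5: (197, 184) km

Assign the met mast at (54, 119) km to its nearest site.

Squared distances to each site:
Z-14: 5832.000; Z-3: 3041.000; Z-11: 37717.000; Z-13: 3098.000; Z-7: 23013.000; Z-9: 1460.000; Z-12: 5410.000; Z-16: 7025.000; Z-19: 11986.000; Z-17: 11713.000; Z-5: 24674.000.
Minimum at Z-9.

Z-9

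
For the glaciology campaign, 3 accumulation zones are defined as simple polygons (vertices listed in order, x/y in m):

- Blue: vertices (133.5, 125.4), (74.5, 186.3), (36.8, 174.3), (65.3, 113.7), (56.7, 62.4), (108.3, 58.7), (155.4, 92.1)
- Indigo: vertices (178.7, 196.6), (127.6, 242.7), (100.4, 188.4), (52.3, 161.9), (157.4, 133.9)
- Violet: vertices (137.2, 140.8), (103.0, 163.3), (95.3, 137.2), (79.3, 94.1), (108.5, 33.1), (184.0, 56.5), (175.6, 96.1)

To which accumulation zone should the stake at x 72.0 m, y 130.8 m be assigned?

Blue

Cast a ray rightward from (72.0, 130.8). For each polygon, the edges (by vertex number in listed order) whose endpoints lie on opposite sides of y = 130.8, where each meets that height, and whether that is right or left of the point:
Blue: 1–2 at x≈128.27 (right), 3–4 at x≈57.26 (left) → 1 crossing.
Indigo: no edge straddles that height → 0 crossings.
Violet: 3–4 at x≈92.92 (right), 7–1 at x≈145.79 (right) → 2 crossings.
Only Blue has an odd count, so the point is inside Blue.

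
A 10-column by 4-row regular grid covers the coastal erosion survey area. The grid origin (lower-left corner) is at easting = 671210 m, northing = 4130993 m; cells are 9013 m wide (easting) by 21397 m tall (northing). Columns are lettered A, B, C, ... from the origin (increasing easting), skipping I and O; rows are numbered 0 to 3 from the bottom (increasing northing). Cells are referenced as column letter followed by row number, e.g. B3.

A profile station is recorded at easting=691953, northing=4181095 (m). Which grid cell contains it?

C2

Column index: ⌊(691953 − 671210) / 9013⌋ = ⌊2.301⌋ = 2 → column C
Row offset from origin: ⌊(4181095 − 4130993) / 21397⌋ = ⌊2.342⌋ = 2 → row 2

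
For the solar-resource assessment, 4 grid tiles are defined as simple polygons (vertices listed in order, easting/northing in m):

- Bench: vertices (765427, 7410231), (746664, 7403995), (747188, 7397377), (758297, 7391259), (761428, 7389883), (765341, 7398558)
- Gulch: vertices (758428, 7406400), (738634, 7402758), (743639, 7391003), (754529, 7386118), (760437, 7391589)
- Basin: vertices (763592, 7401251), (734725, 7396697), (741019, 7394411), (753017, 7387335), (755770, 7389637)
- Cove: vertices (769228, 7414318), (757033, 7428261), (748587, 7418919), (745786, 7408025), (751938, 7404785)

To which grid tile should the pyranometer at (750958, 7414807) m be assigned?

Cove

Cast a ray rightward from (750958, 7414807). For each polygon, the edges (by vertex number in listed order) whose endpoints lie on opposite sides of northing = 7414807, where each meets that height, and whether that is right or left of the point:
Bench: no edge straddles that height → 0 crossings.
Gulch: no edge straddles that height → 0 crossings.
Basin: no edge straddles that height → 0 crossings.
Cove: 1–2 at easting≈768800.3 (right), 3–4 at easting≈747529.7 (left) → 1 crossing.
Only Cove has an odd count, so the point is inside Cove.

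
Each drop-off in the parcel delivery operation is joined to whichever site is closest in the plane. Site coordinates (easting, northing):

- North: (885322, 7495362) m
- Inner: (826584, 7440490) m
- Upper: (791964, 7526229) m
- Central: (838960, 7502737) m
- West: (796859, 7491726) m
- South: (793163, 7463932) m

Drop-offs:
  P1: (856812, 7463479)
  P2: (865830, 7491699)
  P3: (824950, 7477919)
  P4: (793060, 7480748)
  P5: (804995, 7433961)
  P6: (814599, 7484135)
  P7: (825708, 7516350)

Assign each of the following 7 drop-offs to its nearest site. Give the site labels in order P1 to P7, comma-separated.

Inner, North, Central, West, Inner, West, Central

P1 → Inner (d²=1442226105.00)
P2 → North (d²=393355633.00)
P3 → Central (d²=812213224.00)
P4 → West (d²=134948885.00)
P5 → Inner (d²=508712762.00)
P6 → West (d²=372330881.00)
P7 → Central (d²=360929273.00)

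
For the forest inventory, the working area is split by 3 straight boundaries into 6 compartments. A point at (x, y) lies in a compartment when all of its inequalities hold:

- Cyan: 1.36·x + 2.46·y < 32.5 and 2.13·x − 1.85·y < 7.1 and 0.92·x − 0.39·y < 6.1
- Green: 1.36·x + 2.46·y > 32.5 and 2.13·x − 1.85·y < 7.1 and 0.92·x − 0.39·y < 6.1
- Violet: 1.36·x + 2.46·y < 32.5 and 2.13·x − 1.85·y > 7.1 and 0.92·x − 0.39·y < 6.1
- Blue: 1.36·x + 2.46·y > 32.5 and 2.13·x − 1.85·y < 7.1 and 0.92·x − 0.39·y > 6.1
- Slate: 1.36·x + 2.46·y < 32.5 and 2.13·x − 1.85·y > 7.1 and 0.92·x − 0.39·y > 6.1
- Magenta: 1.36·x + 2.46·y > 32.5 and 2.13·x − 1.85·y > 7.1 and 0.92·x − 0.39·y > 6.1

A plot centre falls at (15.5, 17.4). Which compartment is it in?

1.36·15.5 + 2.46·17.4 = 63.884, which is > 32.5
2.13·15.5 − 1.85·17.4 = 0.825, which is < 7.1
0.92·15.5 − 0.39·17.4 = 7.474, which is > 6.1
This sign pattern matches Blue.

Blue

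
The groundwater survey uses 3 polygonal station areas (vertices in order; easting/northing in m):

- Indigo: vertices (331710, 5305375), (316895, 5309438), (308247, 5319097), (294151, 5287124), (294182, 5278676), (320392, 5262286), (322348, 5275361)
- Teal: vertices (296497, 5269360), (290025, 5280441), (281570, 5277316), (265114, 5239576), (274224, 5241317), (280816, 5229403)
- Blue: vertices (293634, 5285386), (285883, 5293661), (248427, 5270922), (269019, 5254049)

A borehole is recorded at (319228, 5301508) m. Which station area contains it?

Indigo

Cast a ray rightward from (319228, 5301508). For each polygon, the edges (by vertex number in listed order) whose endpoints lie on opposite sides of northing = 5301508, where each meets that height, and whether that is right or left of the point:
Indigo: 3–4 at easting≈300492.5 (left), 7–1 at easting≈330503.8 (right) → 1 crossing.
Teal: no edge straddles that height → 0 crossings.
Blue: no edge straddles that height → 0 crossings.
Only Indigo has an odd count, so the point is inside Indigo.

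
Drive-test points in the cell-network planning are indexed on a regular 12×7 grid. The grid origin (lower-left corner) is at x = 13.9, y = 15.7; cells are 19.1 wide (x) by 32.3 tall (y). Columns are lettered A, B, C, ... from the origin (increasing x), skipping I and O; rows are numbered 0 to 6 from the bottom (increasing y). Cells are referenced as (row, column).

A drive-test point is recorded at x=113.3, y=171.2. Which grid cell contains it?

Column index: ⌊(113.3 − 13.9) / 19.1⌋ = ⌊5.204⌋ = 5 → column F
Row offset from origin: ⌊(171.2 − 15.7) / 32.3⌋ = ⌊4.814⌋ = 4 → row 4

(4, F)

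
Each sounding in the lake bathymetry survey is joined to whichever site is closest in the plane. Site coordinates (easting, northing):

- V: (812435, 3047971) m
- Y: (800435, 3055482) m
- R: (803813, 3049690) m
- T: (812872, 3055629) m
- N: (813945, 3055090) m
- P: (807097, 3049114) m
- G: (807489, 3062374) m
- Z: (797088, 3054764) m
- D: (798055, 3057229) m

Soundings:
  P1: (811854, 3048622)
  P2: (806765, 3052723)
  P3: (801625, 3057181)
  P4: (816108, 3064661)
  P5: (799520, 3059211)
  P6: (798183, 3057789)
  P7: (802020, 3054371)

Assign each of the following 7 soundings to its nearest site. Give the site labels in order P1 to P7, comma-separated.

P1 → V (d²=761362.00)
P2 → P (d²=13135105.00)
P3 → Y (d²=4302701.00)
P4 → G (d²=79517530.00)
P5 → D (d²=6074549.00)
P6 → D (d²=329984.00)
P7 → Y (d²=3746546.00)

V, P, Y, G, D, D, Y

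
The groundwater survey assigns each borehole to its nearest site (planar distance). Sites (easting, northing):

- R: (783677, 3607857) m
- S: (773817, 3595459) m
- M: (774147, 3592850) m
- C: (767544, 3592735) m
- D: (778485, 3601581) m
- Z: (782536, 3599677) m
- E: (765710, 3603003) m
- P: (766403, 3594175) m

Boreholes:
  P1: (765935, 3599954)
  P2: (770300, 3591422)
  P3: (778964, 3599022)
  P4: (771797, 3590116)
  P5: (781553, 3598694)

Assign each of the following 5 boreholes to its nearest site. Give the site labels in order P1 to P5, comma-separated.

E, C, D, M, Z

P1 → E (d²=9347026.00)
P2 → C (d²=9319505.00)
P3 → D (d²=6777922.00)
P4 → M (d²=12997256.00)
P5 → Z (d²=1932578.00)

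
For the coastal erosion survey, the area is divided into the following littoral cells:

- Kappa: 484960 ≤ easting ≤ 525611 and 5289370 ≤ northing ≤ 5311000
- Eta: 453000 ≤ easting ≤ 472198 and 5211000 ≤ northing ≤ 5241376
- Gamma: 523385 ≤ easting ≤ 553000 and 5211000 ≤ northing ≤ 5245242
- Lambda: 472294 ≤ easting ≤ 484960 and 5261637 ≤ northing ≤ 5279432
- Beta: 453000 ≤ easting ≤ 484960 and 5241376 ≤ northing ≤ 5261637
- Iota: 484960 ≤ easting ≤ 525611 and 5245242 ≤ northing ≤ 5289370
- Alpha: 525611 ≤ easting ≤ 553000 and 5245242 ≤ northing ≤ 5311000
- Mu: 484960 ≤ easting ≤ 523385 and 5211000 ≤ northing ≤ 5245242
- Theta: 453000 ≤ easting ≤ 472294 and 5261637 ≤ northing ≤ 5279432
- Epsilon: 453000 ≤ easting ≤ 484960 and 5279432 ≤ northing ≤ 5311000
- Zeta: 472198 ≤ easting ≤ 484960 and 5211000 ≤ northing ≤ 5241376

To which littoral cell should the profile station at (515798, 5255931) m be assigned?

The point has easting = 515798 and northing = 5255931.
Only Iota satisfies 484960 ≤ easting ≤ 525611 and 5245242 ≤ northing ≤ 5289370.

Iota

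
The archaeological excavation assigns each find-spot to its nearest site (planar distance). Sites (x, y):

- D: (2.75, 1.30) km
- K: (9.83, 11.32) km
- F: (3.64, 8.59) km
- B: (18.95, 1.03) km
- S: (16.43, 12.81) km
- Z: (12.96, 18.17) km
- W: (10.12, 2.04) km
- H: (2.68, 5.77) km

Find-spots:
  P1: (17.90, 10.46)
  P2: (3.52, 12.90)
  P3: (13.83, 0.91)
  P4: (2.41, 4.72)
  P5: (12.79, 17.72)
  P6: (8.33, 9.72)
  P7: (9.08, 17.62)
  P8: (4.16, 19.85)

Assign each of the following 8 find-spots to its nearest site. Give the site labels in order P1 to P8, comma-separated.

P1 → S (d²=7.68)
P2 → F (d²=18.59)
P3 → W (d²=15.04)
P4 → H (d²=1.18)
P5 → Z (d²=0.23)
P6 → K (d²=4.81)
P7 → Z (d²=15.36)
P8 → Z (d²=80.26)

S, F, W, H, Z, K, Z, Z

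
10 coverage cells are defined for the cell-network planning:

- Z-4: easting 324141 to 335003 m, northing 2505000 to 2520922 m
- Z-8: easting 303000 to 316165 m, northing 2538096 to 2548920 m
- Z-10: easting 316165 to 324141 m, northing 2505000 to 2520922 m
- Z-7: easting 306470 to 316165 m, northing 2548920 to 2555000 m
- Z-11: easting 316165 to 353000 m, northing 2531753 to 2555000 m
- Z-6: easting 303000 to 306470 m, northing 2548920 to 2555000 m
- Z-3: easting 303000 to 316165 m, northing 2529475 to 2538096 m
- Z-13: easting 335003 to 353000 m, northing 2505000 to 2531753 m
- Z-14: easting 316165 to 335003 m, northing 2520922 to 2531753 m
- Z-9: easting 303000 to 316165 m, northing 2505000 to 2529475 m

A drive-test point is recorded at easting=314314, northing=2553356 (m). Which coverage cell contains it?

Z-7

The point has easting = 314314 and northing = 2553356.
Only Z-7 satisfies 306470 ≤ easting ≤ 316165 and 2548920 ≤ northing ≤ 2555000.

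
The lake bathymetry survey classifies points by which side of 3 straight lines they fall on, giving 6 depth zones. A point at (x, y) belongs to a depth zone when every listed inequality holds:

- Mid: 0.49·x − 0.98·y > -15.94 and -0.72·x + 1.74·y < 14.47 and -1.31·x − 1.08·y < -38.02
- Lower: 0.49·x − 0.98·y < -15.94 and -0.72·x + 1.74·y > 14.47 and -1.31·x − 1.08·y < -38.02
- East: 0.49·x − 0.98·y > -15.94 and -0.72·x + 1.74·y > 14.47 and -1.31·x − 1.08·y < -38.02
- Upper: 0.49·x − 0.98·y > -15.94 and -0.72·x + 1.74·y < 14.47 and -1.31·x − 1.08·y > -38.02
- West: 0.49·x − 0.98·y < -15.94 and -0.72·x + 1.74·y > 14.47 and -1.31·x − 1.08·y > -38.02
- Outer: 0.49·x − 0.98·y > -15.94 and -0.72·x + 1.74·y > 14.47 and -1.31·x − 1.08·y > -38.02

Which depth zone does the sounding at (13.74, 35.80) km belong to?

Lower

0.49·13.74 − 0.98·35.80 = -28.351, which is < -15.94
-0.72·13.74 + 1.74·35.80 = 52.399, which is > 14.47
-1.31·13.74 − 1.08·35.80 = -56.663, which is < -38.02
This sign pattern matches Lower.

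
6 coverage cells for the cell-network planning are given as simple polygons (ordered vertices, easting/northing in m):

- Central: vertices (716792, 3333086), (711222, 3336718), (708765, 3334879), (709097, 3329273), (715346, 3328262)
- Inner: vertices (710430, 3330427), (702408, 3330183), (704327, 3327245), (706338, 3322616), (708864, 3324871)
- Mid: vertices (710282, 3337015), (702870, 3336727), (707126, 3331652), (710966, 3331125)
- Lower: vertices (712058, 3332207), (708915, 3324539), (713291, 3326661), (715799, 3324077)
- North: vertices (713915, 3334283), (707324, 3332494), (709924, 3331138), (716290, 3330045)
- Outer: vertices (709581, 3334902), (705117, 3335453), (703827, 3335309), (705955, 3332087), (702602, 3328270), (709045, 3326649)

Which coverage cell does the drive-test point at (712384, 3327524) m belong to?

Cast a ray rightward from (712384, 3327524). For each polygon, the edges (by vertex number in listed order) whose endpoints lie on opposite sides of northing = 3327524, where each meets that height, and whether that is right or left of the point:
Central: no edge straddles that height → 0 crossings.
Inner: 2–3 at easting≈704144.8 (left), 5–1 at easting≈709611.8 (left) → 0 crossings.
Mid: no edge straddles that height → 0 crossings.
Lower: 1–2 at easting≈710138.5 (left), 4–1 at easting≈714212.9 (right) → 1 crossing.
North: no edge straddles that height → 0 crossings.
Outer: 5–6 at easting≈705567.1 (left), 6–1 at easting≈709101.8 (left) → 0 crossings.
Only Lower has an odd count, so the point is inside Lower.

Lower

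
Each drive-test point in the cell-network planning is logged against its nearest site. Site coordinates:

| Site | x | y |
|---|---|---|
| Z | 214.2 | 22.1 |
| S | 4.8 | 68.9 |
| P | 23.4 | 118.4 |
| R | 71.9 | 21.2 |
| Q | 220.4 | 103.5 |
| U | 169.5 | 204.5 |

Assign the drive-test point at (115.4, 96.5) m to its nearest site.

Squared distances to each site:
Z: 15296.800; S: 12994.120; P: 8943.610; R: 7562.340; Q: 11074.000; U: 14590.810.
Minimum at R.

R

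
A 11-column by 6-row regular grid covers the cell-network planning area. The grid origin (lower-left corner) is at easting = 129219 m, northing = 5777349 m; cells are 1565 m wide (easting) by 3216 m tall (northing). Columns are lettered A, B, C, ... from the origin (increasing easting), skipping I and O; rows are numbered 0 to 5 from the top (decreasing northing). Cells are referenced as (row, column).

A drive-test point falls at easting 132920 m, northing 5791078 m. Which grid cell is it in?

(1, C)

Column index: ⌊(132920 − 129219) / 1565⌋ = ⌊2.365⌋ = 2 → column C
Row offset from origin: ⌊(5791078 − 5777349) / 3216⌋ = ⌊4.269⌋ = 4 → row 1 (counted from top)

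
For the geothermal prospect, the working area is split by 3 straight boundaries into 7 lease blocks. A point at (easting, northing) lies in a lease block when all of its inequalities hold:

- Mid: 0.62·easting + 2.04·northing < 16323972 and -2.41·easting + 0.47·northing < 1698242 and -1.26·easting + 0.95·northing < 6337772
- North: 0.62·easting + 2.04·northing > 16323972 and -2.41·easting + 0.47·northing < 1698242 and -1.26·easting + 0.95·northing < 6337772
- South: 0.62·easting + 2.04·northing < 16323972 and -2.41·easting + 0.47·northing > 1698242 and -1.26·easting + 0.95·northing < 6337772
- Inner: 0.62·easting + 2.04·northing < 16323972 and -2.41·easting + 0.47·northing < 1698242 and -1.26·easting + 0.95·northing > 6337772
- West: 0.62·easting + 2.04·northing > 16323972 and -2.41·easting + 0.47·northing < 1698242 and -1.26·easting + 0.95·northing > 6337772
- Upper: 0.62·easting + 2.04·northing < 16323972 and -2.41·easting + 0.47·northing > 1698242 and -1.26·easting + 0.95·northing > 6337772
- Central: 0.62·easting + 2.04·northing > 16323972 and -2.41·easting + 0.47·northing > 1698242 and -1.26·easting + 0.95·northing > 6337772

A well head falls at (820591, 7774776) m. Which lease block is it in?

0.62·820591 + 2.04·7774776 = 16369309.460, which is > 16323972
-2.41·820591 + 0.47·7774776 = 1676520.410, which is < 1698242
-1.26·820591 + 0.95·7774776 = 6352092.540, which is > 6337772
This sign pattern matches West.

West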